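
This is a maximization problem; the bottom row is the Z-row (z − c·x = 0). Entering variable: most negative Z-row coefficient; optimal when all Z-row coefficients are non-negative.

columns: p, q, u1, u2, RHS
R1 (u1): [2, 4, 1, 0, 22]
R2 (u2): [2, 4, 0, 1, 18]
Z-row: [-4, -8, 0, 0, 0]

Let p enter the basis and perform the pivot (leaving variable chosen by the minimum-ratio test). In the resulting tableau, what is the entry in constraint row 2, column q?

2

Ratio test on column p — row 1: 22/2 = 11; row 2: 18/2 = 9. Minimum is 9 at row 2 (u2 leaves); pivot element 2.
Divide row 2 by 2; eliminate column p from the other rows.
In the new row 2, the q entry is the old entry divided by the pivot: 4/2 = 2.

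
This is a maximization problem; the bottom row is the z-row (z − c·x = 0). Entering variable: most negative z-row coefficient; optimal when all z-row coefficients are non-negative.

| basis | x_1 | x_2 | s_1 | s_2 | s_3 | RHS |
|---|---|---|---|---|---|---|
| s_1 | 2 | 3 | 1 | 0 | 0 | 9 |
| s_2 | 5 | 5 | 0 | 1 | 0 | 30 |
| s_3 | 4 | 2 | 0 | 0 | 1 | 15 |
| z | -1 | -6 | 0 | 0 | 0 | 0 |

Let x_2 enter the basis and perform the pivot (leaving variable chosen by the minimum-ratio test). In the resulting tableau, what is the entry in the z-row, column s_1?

2

Ratio test on column x_2 — row 1: 9/3 = 3; row 2: 30/5 = 6; row 3: 15/2 = 15/2. Minimum is 3 at row 1 (s_1 leaves); pivot element 3.
Divide row 1 by 3; eliminate column x_2 from the other rows.
z-row update in column s_1: 0 − (-6)·(1/3) = 2.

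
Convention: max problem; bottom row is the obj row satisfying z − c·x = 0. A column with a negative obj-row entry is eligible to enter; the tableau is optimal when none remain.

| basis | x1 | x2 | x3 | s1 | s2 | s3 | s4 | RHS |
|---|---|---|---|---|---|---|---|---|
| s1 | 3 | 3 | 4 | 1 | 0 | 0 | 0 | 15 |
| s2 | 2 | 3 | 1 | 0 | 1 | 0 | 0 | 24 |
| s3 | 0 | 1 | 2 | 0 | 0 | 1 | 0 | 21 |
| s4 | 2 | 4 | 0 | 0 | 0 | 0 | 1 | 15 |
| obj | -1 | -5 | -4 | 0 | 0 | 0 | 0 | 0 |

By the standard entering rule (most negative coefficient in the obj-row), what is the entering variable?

x2

Negative obj-row entries: x1: -1, x2: -5, x3: -4.
The most negative is -5 in column x2, so x2 enters.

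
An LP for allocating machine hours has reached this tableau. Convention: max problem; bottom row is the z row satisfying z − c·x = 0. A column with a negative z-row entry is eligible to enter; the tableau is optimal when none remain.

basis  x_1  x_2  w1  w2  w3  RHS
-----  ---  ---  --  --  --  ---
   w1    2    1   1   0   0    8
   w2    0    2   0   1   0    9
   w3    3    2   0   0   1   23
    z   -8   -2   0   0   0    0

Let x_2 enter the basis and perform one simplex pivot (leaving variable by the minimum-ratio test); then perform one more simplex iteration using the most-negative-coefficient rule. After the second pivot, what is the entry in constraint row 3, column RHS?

35/4

Ratio test on column x_2 — row 1: 8/1 = 8; row 2: 9/2 = 9/2; row 3: 23/2 = 23/2. Minimum is 9/2 at row 2 (w2 leaves); pivot element 2.
Divide row 2 by 2; eliminate column x_2 from the other rows.
Second iteration: most negative z-row entry is -8 in column x_1, so x_1 enters.
Ratio test on column x_1 — row 1: (7/2)/2 = 7/4; row 2: entry 0 ≤ 0; row 3: 14/3 = 14/3. Minimum is 7/4 at row 1 (w1 leaves); pivot element 2.
Divide row 1 by 2; eliminate column x_1 from the other rows.
After both pivots, the entry at constraint row 3, column RHS is 35/4.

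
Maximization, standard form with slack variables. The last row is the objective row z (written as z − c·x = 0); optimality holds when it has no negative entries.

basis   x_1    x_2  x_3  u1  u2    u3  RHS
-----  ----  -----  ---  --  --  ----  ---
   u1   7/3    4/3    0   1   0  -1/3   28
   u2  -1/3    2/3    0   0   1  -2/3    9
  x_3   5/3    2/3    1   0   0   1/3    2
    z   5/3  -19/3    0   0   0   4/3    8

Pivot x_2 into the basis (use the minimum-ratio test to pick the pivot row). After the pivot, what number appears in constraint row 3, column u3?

Ratio test on column x_2 — row 1: 28/(4/3) = 21; row 2: 9/(2/3) = 27/2; row 3: 2/(2/3) = 3. Minimum is 3 at row 3 (x_3 leaves); pivot element 2/3.
Divide row 3 by 2/3; eliminate column x_2 from the other rows.
In the new row 3, the u3 entry is the old entry divided by the pivot: (1/3)/(2/3) = 1/2.

1/2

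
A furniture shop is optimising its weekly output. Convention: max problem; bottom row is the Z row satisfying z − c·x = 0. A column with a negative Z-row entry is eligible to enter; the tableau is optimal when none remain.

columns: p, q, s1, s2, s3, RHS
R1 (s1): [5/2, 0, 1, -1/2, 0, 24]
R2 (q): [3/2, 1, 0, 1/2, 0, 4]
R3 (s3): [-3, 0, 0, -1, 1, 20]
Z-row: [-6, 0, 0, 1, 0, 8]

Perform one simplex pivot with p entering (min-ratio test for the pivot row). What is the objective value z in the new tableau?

24

Ratio test on column p — row 1: 24/(5/2) = 48/5; row 2: 4/(3/2) = 8/3; row 3: entry -3 ≤ 0. Minimum is 8/3 at row 2 (q leaves); pivot element 3/2.
Pivot on row 2; the Z-row RHS becomes 8 − (-6)·(8/3) = 24.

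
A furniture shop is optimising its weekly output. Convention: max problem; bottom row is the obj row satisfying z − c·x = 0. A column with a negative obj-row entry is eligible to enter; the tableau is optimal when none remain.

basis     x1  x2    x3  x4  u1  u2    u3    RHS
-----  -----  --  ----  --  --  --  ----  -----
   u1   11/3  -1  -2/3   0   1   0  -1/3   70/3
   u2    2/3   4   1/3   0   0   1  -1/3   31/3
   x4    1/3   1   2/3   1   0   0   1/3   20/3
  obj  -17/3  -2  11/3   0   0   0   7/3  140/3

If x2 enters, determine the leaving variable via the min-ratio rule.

Column x2 entries and ratios — u1: -1 ≤ 0, skip; u2: (31/3)/4 = 31/12; x4: (20/3)/1 = 20/3.
Smallest ratio is 31/12 in the row of u2, so u2 leaves.

u2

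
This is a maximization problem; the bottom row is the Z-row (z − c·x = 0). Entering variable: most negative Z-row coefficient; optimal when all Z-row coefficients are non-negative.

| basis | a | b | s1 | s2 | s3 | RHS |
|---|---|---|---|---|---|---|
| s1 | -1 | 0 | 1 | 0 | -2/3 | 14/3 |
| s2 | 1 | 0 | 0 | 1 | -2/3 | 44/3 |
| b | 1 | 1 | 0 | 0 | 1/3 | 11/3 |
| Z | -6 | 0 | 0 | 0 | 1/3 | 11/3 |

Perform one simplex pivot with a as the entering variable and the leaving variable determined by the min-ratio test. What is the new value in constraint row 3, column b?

1

Ratio test on column a — row 1: entry -1 ≤ 0; row 2: (44/3)/1 = 44/3; row 3: (11/3)/1 = 11/3. Minimum is 11/3 at row 3 (b leaves); pivot element 1.
Divide row 3 by 1; eliminate column a from the other rows.
In the new row 3, the b entry is the old entry divided by the pivot: 1/1 = 1.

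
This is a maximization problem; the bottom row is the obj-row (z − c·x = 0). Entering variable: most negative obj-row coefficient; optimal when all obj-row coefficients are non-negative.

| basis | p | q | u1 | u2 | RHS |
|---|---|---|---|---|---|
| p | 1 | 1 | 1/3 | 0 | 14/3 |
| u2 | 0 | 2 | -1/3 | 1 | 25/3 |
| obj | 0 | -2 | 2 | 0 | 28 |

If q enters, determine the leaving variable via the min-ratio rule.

Column q entries and ratios — p: (14/3)/1 = 14/3; u2: (25/3)/2 = 25/6.
Smallest ratio is 25/6 in the row of u2, so u2 leaves.

u2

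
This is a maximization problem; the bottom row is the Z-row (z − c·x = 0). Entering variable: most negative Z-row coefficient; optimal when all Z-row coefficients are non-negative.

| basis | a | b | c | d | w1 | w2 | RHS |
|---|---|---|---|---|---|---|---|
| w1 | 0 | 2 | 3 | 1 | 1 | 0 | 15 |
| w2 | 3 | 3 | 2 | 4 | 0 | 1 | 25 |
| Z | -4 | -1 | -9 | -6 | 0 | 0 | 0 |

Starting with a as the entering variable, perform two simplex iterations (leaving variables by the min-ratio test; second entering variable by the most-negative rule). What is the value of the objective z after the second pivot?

65

Ratio test on column a — row 1: entry 0 ≤ 0; row 2: 25/3 = 25/3. Minimum is 25/3 at row 2 (w2 leaves); pivot element 3.
Pivot on row 2; the Z-row RHS becomes 0 − (-4)·(25/3) = 100/3.
Next entering variable (most negative Z-row entry -19/3): c.
Ratio test on column c — row 1: 15/3 = 5; row 2: (25/3)/(2/3) = 25/2. Minimum is 5 at row 1 (w1 leaves); pivot element 3.
After the second pivot the Z-row RHS is 100/3 − (-19/3)·5 = 65.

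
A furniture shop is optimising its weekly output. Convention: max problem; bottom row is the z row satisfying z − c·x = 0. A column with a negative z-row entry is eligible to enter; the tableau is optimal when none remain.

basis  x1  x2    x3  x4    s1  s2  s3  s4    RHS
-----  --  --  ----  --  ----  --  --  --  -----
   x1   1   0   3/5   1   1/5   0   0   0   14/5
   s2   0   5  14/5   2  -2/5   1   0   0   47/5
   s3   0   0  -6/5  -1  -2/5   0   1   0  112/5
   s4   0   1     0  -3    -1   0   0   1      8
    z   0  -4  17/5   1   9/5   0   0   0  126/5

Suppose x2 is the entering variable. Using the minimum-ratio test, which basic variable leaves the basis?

s2

Column x2 entries and ratios — x1: 0 ≤ 0, skip; s2: (47/5)/5 = 47/25; s3: 0 ≤ 0, skip; s4: 8/1 = 8.
Smallest ratio is 47/25 in the row of s2, so s2 leaves.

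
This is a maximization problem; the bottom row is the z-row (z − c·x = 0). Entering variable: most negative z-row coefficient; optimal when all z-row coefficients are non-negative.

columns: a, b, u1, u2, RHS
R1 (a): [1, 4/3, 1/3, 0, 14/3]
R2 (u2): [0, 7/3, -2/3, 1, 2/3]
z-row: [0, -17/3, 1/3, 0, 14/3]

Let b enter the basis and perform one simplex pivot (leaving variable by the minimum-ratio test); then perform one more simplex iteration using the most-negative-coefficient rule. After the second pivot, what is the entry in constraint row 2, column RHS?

Ratio test on column b — row 1: (14/3)/(4/3) = 7/2; row 2: (2/3)/(7/3) = 2/7. Minimum is 2/7 at row 2 (u2 leaves); pivot element 7/3.
Divide row 2 by 7/3; eliminate column b from the other rows.
Second iteration: most negative z-row entry is -9/7 in column u1, so u1 enters.
Ratio test on column u1 — row 1: (30/7)/(5/7) = 6; row 2: entry -2/7 ≤ 0. Minimum is 6 at row 1 (a leaves); pivot element 5/7.
Divide row 1 by 5/7; eliminate column u1 from the other rows.
After both pivots, the entry at constraint row 2, column RHS is 2.

2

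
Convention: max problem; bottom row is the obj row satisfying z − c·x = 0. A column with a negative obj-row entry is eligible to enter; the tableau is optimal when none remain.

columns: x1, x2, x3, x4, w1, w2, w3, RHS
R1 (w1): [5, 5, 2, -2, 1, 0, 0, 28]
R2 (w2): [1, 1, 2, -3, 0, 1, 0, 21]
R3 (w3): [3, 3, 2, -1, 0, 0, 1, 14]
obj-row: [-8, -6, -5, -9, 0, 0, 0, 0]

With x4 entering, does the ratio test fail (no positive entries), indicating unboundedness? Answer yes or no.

yes

Every constraint-row entry in column x4 is ≤ 0, so increasing x4 is unbounded.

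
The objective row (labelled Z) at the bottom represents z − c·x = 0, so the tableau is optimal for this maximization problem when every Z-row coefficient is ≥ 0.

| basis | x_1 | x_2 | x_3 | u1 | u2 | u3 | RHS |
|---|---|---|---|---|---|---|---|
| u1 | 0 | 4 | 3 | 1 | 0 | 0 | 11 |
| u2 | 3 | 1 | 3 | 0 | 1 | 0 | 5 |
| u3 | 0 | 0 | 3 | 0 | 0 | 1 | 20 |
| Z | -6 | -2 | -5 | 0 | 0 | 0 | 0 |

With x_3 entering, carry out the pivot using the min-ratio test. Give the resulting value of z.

25/3

Ratio test on column x_3 — row 1: 11/3 = 11/3; row 2: 5/3 = 5/3; row 3: 20/3 = 20/3. Minimum is 5/3 at row 2 (u2 leaves); pivot element 3.
Pivot on row 2; the Z-row RHS becomes 0 − (-5)·(5/3) = 25/3.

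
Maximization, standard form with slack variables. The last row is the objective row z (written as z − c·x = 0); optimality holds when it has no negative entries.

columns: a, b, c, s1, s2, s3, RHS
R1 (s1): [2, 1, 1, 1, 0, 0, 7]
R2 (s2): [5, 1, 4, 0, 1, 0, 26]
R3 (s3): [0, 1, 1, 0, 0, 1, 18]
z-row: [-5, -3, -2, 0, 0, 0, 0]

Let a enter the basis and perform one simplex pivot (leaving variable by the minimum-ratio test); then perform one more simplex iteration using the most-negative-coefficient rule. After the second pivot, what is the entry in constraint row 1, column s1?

Ratio test on column a — row 1: 7/2 = 7/2; row 2: 26/5 = 26/5; row 3: entry 0 ≤ 0. Minimum is 7/2 at row 1 (s1 leaves); pivot element 2.
Divide row 1 by 2; eliminate column a from the other rows.
Second iteration: most negative z-row entry is -1/2 in column b, so b enters.
Ratio test on column b — row 1: (7/2)/(1/2) = 7; row 2: entry -3/2 ≤ 0; row 3: 18/1 = 18. Minimum is 7 at row 1 (a leaves); pivot element 1/2.
Divide row 1 by 1/2; eliminate column b from the other rows.
After both pivots, the entry at constraint row 1, column s1 is 1.

1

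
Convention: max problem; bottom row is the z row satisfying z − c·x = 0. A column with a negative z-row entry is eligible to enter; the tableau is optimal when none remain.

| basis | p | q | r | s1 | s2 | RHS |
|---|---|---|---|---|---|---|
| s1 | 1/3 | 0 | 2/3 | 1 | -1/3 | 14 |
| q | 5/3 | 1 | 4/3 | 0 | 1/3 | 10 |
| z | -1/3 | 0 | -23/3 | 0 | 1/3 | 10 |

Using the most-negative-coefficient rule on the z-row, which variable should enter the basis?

r

Negative z-row entries: p: -1/3, r: -23/3.
The most negative is -23/3 in column r, so r enters.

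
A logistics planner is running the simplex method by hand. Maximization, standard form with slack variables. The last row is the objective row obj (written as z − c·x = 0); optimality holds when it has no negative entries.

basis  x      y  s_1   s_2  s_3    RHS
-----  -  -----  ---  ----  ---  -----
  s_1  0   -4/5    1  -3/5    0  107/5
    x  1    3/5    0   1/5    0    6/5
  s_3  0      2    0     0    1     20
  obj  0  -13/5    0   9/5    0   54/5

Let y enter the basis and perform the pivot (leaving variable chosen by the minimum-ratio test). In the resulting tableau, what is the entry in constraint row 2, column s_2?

1/3

Ratio test on column y — row 1: entry -4/5 ≤ 0; row 2: (6/5)/(3/5) = 2; row 3: 20/2 = 10. Minimum is 2 at row 2 (x leaves); pivot element 3/5.
Divide row 2 by 3/5; eliminate column y from the other rows.
In the new row 2, the s_2 entry is the old entry divided by the pivot: (1/5)/(3/5) = 1/3.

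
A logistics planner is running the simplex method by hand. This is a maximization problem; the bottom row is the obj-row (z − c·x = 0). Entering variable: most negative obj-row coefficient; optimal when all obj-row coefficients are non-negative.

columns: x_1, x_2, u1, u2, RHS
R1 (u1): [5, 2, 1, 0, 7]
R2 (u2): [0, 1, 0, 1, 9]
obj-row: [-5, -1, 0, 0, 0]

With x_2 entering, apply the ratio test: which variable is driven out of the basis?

u1

Column x_2 entries and ratios — u1: 7/2 = 7/2; u2: 9/1 = 9.
Smallest ratio is 7/2 in the row of u1, so u1 leaves.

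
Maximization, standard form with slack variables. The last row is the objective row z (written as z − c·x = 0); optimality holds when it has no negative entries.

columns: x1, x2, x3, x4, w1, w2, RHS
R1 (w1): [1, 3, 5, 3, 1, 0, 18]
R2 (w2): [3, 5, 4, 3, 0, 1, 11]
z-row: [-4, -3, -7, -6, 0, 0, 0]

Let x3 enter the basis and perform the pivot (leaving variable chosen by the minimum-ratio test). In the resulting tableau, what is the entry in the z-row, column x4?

Ratio test on column x3 — row 1: 18/5 = 18/5; row 2: 11/4 = 11/4. Minimum is 11/4 at row 2 (w2 leaves); pivot element 4.
Divide row 2 by 4; eliminate column x3 from the other rows.
z-row update in column x4: -6 − (-7)·(3/4) = -3/4.

-3/4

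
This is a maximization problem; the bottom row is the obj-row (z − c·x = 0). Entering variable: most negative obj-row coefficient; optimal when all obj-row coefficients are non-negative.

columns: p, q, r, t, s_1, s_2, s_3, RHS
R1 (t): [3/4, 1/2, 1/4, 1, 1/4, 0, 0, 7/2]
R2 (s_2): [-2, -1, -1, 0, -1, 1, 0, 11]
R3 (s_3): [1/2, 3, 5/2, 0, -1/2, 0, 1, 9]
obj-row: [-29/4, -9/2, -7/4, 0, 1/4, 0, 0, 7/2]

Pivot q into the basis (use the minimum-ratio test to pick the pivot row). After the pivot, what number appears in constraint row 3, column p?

1/6

Ratio test on column q — row 1: (7/2)/(1/2) = 7; row 2: entry -1 ≤ 0; row 3: 9/3 = 3. Minimum is 3 at row 3 (s_3 leaves); pivot element 3.
Divide row 3 by 3; eliminate column q from the other rows.
In the new row 3, the p entry is the old entry divided by the pivot: (1/2)/3 = 1/6.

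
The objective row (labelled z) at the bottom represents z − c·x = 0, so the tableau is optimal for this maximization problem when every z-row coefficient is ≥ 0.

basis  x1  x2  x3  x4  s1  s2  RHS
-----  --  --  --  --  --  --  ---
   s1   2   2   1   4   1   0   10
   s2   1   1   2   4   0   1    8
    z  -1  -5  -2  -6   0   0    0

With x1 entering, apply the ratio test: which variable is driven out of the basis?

s1

Column x1 entries and ratios — s1: 10/2 = 5; s2: 8/1 = 8.
Smallest ratio is 5 in the row of s1, so s1 leaves.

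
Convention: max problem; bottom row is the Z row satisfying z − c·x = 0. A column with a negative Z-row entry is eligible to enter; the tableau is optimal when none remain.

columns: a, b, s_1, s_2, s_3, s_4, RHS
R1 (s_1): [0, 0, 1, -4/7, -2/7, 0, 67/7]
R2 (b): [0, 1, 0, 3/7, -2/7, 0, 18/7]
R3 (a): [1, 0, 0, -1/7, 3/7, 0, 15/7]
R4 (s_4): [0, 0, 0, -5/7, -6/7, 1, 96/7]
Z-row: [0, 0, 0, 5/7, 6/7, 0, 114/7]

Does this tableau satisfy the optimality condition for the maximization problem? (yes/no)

yes

Every Z-row coefficient is ≥ 0, so the tableau is optimal.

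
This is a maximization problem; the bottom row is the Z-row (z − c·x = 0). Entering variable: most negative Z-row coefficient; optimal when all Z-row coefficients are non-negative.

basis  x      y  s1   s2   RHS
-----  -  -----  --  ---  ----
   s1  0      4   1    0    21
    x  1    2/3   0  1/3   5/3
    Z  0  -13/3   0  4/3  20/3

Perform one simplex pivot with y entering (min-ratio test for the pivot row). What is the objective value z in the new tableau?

Ratio test on column y — row 1: 21/4 = 21/4; row 2: (5/3)/(2/3) = 5/2. Minimum is 5/2 at row 2 (x leaves); pivot element 2/3.
Pivot on row 2; the Z-row RHS becomes 20/3 − (-13/3)·(5/2) = 35/2.

35/2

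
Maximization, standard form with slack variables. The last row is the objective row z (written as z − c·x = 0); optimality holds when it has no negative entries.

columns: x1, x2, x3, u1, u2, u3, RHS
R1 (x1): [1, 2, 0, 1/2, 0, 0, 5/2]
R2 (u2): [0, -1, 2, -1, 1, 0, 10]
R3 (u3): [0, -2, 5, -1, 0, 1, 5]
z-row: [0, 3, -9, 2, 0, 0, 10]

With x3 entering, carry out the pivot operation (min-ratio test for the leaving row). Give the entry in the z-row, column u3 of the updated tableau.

Ratio test on column x3 — row 1: entry 0 ≤ 0; row 2: 10/2 = 5; row 3: 5/5 = 1. Minimum is 1 at row 3 (u3 leaves); pivot element 5.
Divide row 3 by 5; eliminate column x3 from the other rows.
z-row update in column u3: 0 − (-9)·(1/5) = 9/5.

9/5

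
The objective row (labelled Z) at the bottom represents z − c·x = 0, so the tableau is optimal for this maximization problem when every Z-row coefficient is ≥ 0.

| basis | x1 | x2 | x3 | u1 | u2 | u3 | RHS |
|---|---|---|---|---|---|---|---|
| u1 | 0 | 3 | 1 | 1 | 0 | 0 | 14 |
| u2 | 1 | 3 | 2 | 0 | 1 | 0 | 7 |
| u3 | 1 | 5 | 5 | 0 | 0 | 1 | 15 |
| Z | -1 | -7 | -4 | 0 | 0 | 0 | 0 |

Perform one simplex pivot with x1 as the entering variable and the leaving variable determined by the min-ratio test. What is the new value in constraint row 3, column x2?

2

Ratio test on column x1 — row 1: entry 0 ≤ 0; row 2: 7/1 = 7; row 3: 15/1 = 15. Minimum is 7 at row 2 (u2 leaves); pivot element 1.
Divide row 2 by 1; eliminate column x1 from the other rows.
Row 3 update in column x2: 5 − 1·3 = 2.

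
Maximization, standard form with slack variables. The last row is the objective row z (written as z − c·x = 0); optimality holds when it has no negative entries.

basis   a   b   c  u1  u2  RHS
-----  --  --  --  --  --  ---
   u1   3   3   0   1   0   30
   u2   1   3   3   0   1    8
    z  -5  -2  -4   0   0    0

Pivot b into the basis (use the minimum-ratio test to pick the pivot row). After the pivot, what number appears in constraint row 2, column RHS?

8/3

Ratio test on column b — row 1: 30/3 = 10; row 2: 8/3 = 8/3. Minimum is 8/3 at row 2 (u2 leaves); pivot element 3.
Divide row 2 by 3; eliminate column b from the other rows.
In the new row 2, the RHS entry is the old entry divided by the pivot: 8/3 = 8/3.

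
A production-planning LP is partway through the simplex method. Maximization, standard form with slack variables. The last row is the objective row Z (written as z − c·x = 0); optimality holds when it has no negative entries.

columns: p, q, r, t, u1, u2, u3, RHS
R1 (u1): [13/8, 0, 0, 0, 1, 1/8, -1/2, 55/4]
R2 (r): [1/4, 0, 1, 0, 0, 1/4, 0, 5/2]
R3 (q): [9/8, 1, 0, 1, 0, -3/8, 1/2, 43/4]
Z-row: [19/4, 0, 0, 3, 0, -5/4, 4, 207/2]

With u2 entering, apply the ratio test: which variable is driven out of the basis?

Column u2 entries and ratios — u1: (55/4)/(1/8) = 110; r: (5/2)/(1/4) = 10; q: -3/8 ≤ 0, skip.
Smallest ratio is 10 in the row of r, so r leaves.

r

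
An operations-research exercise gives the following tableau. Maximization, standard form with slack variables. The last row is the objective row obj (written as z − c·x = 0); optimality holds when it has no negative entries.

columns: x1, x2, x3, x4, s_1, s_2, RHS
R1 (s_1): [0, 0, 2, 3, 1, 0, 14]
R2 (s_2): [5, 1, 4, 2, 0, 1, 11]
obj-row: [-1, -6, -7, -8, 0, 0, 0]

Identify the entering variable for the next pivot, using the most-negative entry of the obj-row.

Negative obj-row entries: x1: -1, x2: -6, x3: -7, x4: -8.
The most negative is -8 in column x4, so x4 enters.

x4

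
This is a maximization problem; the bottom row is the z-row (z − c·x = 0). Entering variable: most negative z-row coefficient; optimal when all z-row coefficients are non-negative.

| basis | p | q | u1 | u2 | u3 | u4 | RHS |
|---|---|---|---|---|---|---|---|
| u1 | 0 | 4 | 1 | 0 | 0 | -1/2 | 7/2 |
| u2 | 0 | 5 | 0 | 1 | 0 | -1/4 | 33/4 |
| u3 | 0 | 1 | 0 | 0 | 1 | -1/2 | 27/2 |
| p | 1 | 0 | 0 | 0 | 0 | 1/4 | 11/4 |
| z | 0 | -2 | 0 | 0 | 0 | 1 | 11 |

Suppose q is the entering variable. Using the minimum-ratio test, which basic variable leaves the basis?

Column q entries and ratios — u1: (7/2)/4 = 7/8; u2: (33/4)/5 = 33/20; u3: (27/2)/1 = 27/2; p: 0 ≤ 0, skip.
Smallest ratio is 7/8 in the row of u1, so u1 leaves.

u1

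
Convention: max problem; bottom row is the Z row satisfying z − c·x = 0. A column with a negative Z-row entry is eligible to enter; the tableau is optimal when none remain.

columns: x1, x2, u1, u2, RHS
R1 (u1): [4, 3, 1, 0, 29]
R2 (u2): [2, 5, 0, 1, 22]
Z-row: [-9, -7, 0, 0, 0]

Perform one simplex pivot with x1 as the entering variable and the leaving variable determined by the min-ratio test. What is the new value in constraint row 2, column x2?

7/2

Ratio test on column x1 — row 1: 29/4 = 29/4; row 2: 22/2 = 11. Minimum is 29/4 at row 1 (u1 leaves); pivot element 4.
Divide row 1 by 4; eliminate column x1 from the other rows.
Row 2 update in column x2: 5 − 2·(3/4) = 7/2.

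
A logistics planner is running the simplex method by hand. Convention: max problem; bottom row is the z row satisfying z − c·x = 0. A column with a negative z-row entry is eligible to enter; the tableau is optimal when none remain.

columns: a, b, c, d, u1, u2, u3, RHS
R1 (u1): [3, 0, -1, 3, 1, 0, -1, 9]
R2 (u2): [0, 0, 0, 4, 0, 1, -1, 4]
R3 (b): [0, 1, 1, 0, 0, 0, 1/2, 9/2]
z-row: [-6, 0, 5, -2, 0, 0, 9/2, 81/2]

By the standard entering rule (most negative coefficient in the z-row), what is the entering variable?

Negative z-row entries: a: -6, d: -2.
The most negative is -6 in column a, so a enters.

a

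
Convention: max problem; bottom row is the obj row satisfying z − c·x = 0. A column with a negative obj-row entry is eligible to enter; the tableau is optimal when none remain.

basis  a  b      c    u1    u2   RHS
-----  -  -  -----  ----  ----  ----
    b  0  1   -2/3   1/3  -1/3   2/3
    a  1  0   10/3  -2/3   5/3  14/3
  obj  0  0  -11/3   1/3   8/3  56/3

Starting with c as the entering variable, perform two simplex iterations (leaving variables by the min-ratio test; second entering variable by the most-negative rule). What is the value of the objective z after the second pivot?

Ratio test on column c — row 1: entry -2/3 ≤ 0; row 2: (14/3)/(10/3) = 7/5. Minimum is 7/5 at row 2 (a leaves); pivot element 10/3.
Pivot on row 2; the obj-row RHS becomes 56/3 − (-11/3)·(7/5) = 119/5.
Next entering variable (most negative obj-row entry -2/5): u1.
Ratio test on column u1 — row 1: (8/5)/(1/5) = 8; row 2: entry -1/5 ≤ 0. Minimum is 8 at row 1 (b leaves); pivot element 1/5.
After the second pivot the obj-row RHS is 119/5 − (-2/5)·8 = 27.

27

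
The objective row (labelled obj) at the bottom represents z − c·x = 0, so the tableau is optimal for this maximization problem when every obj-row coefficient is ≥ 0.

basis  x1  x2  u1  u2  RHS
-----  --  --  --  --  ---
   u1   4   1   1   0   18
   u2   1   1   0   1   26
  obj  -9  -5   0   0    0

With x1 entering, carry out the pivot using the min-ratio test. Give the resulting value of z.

81/2

Ratio test on column x1 — row 1: 18/4 = 9/2; row 2: 26/1 = 26. Minimum is 9/2 at row 1 (u1 leaves); pivot element 4.
Pivot on row 1; the obj-row RHS becomes 0 − (-9)·(9/2) = 81/2.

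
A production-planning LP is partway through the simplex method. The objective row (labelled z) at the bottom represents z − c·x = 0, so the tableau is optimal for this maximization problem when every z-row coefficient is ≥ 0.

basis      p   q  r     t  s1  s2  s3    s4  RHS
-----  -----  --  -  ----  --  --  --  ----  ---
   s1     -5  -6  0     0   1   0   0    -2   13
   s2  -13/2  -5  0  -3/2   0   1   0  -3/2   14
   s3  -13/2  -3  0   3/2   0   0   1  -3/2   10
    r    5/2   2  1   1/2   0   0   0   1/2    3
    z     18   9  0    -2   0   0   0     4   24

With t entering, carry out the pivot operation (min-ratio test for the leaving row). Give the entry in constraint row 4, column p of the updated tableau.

Ratio test on column t — row 1: entry 0 ≤ 0; row 2: entry -3/2 ≤ 0; row 3: 10/(3/2) = 20/3; row 4: 3/(1/2) = 6. Minimum is 6 at row 4 (r leaves); pivot element 1/2.
Divide row 4 by 1/2; eliminate column t from the other rows.
In the new row 4, the p entry is the old entry divided by the pivot: (5/2)/(1/2) = 5.

5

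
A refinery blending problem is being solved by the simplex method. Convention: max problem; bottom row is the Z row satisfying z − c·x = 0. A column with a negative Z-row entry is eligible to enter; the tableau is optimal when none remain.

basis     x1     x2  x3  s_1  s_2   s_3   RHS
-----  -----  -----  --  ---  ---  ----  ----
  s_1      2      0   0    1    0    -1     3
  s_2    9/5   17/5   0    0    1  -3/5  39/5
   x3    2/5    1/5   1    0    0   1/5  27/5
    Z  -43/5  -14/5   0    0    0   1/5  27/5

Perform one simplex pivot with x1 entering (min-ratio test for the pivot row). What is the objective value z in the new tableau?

Ratio test on column x1 — row 1: 3/2 = 3/2; row 2: (39/5)/(9/5) = 13/3; row 3: (27/5)/(2/5) = 27/2. Minimum is 3/2 at row 1 (s_1 leaves); pivot element 2.
Pivot on row 1; the Z-row RHS becomes 27/5 − (-43/5)·(3/2) = 183/10.

183/10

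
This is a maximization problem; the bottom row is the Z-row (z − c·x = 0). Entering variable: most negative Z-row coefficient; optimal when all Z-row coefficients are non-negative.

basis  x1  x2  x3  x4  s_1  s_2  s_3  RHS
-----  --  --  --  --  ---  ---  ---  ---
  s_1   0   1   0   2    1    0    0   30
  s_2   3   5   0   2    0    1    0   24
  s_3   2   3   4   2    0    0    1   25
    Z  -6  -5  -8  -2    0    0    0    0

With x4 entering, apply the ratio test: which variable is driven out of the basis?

s_2

Column x4 entries and ratios — s_1: 30/2 = 15; s_2: 24/2 = 12; s_3: 25/2 = 25/2.
Smallest ratio is 12 in the row of s_2, so s_2 leaves.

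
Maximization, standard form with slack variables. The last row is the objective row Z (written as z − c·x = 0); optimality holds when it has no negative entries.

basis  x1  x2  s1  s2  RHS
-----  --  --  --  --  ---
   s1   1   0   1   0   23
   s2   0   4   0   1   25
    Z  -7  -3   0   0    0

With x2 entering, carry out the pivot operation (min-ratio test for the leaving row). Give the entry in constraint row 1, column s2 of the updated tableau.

0

Ratio test on column x2 — row 1: entry 0 ≤ 0; row 2: 25/4 = 25/4. Minimum is 25/4 at row 2 (s2 leaves); pivot element 4.
Divide row 2 by 4; eliminate column x2 from the other rows.
Row 1 update in column s2: 0 − 0·(1/4) = 0.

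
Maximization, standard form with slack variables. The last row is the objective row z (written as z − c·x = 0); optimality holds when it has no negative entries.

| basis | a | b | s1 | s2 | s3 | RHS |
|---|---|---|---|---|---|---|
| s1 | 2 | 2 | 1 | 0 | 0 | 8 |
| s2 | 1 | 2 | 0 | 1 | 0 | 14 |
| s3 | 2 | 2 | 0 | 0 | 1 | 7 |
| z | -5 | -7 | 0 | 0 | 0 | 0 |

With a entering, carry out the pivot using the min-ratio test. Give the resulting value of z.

35/2

Ratio test on column a — row 1: 8/2 = 4; row 2: 14/1 = 14; row 3: 7/2 = 7/2. Minimum is 7/2 at row 3 (s3 leaves); pivot element 2.
Pivot on row 3; the z-row RHS becomes 0 − (-5)·(7/2) = 35/2.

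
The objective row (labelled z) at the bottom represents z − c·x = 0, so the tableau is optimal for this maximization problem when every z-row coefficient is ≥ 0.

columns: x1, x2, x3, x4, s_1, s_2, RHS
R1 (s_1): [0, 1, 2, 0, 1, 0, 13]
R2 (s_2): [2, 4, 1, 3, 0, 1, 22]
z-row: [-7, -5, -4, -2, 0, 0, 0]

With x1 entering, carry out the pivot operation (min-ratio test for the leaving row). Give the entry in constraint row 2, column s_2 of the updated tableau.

Ratio test on column x1 — row 1: entry 0 ≤ 0; row 2: 22/2 = 11. Minimum is 11 at row 2 (s_2 leaves); pivot element 2.
Divide row 2 by 2; eliminate column x1 from the other rows.
In the new row 2, the s_2 entry is the old entry divided by the pivot: 1/2 = 1/2.

1/2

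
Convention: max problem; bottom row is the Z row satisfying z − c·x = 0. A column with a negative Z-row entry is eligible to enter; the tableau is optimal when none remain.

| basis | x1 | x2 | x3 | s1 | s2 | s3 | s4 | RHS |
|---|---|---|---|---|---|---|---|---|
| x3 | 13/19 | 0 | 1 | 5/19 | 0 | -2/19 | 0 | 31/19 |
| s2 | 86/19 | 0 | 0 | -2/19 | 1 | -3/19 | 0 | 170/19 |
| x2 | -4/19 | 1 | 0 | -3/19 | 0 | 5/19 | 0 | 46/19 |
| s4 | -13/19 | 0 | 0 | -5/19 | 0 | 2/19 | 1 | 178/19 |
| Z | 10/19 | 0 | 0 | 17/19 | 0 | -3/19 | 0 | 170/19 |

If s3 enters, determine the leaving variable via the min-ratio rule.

Column s3 entries and ratios — x3: -2/19 ≤ 0, skip; s2: -3/19 ≤ 0, skip; x2: (46/19)/(5/19) = 46/5; s4: (178/19)/(2/19) = 89.
Smallest ratio is 46/5 in the row of x2, so x2 leaves.

x2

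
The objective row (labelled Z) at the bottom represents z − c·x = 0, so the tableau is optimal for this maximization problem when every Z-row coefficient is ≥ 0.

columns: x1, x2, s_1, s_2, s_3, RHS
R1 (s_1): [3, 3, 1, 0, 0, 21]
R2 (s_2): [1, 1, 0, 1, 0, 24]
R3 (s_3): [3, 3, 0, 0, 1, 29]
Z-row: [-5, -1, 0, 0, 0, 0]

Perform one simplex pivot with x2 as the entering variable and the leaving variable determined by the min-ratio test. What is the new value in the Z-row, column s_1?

Ratio test on column x2 — row 1: 21/3 = 7; row 2: 24/1 = 24; row 3: 29/3 = 29/3. Minimum is 7 at row 1 (s_1 leaves); pivot element 3.
Divide row 1 by 3; eliminate column x2 from the other rows.
Z-row update in column s_1: 0 − (-1)·(1/3) = 1/3.

1/3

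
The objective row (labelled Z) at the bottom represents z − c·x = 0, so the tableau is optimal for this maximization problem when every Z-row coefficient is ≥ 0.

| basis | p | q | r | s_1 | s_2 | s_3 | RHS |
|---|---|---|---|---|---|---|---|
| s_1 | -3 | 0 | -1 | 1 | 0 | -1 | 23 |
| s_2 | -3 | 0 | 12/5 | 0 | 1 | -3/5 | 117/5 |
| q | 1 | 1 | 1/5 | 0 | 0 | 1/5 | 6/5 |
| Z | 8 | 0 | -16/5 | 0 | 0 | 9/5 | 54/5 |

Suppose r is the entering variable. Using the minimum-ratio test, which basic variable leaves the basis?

Column r entries and ratios — s_1: -1 ≤ 0, skip; s_2: (117/5)/(12/5) = 39/4; q: (6/5)/(1/5) = 6.
Smallest ratio is 6 in the row of q, so q leaves.

q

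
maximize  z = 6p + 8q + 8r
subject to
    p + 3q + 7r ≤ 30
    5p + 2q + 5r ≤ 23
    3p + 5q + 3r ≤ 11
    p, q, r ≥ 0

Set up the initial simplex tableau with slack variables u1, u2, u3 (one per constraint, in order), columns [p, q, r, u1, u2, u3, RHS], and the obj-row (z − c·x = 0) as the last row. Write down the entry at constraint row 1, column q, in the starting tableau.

3

Constraint 1 has coefficient 3 on q.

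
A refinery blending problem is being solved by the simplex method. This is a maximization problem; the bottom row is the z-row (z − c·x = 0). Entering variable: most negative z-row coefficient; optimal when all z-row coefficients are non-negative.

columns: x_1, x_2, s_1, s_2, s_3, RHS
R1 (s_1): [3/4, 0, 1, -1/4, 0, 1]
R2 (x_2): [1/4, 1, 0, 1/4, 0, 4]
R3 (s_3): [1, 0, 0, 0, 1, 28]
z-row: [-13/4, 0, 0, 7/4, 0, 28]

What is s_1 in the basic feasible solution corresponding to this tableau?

s_1 is basic (row 1); its value is the RHS of that row, 1.

1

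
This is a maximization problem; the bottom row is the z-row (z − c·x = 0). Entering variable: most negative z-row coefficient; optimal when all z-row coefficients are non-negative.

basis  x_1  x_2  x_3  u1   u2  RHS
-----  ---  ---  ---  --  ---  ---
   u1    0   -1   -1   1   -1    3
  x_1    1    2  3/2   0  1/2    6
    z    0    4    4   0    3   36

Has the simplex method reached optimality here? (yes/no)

Every z-row coefficient is ≥ 0, so the tableau is optimal.

yes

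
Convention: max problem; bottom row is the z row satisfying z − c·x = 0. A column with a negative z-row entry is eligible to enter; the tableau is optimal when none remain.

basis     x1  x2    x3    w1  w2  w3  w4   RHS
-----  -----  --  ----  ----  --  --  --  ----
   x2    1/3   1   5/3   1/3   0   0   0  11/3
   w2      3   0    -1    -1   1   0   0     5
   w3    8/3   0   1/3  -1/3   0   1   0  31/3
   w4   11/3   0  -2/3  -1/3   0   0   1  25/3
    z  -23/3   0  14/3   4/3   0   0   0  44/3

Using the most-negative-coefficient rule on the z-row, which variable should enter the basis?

Negative z-row entries: x1: -23/3.
The most negative is -23/3 in column x1, so x1 enters.

x1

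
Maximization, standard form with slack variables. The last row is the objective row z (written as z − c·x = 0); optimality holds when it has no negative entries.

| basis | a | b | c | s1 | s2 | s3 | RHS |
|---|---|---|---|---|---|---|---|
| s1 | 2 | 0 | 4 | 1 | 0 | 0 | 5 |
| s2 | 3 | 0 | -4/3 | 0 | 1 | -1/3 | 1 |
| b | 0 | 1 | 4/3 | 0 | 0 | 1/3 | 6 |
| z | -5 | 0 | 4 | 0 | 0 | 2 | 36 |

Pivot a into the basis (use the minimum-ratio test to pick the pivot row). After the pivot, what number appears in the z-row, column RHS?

113/3

Ratio test on column a — row 1: 5/2 = 5/2; row 2: 1/3 = 1/3; row 3: entry 0 ≤ 0. Minimum is 1/3 at row 2 (s2 leaves); pivot element 3.
Divide row 2 by 3; eliminate column a from the other rows.
z-row update in column RHS: 36 − (-5)·(1/3) = 113/3.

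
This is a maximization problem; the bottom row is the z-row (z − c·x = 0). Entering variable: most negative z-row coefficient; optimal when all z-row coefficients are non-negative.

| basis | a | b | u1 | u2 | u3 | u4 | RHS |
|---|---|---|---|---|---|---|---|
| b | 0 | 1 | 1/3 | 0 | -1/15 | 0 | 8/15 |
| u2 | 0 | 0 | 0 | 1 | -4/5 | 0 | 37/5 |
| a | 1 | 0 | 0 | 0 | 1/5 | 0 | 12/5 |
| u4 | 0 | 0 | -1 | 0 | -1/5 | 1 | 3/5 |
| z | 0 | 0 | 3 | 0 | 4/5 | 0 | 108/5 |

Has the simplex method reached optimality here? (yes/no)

Every z-row coefficient is ≥ 0, so the tableau is optimal.

yes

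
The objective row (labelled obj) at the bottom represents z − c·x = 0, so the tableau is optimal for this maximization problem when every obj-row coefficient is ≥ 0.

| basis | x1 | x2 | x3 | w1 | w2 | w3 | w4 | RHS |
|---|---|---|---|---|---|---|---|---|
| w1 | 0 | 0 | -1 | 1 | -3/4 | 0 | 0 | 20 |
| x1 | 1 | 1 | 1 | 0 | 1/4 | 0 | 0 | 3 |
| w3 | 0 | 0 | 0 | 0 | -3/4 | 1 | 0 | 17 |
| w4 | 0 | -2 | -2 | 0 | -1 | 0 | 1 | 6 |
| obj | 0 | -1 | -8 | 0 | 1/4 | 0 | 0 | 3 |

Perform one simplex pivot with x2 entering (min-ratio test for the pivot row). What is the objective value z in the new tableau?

6

Ratio test on column x2 — row 1: entry 0 ≤ 0; row 2: 3/1 = 3; row 3: entry 0 ≤ 0; row 4: entry -2 ≤ 0. Minimum is 3 at row 2 (x1 leaves); pivot element 1.
Pivot on row 2; the obj-row RHS becomes 3 − (-1)·3 = 6.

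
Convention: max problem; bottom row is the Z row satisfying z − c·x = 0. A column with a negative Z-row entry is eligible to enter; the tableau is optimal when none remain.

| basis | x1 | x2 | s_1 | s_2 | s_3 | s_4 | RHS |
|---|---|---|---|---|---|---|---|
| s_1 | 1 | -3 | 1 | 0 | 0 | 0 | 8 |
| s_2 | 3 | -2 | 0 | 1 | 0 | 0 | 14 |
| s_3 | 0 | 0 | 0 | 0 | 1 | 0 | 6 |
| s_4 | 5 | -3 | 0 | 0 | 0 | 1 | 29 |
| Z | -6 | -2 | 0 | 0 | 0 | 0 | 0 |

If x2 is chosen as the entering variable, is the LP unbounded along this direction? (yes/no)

yes

Every constraint-row entry in column x2 is ≤ 0, so increasing x2 is unbounded.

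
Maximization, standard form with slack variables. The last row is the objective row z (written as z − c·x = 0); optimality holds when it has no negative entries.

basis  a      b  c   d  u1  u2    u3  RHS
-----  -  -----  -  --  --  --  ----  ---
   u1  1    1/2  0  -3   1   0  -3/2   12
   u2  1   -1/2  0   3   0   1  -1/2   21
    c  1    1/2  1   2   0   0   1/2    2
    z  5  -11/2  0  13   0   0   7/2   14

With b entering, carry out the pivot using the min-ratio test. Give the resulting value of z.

36

Ratio test on column b — row 1: 12/(1/2) = 24; row 2: entry -1/2 ≤ 0; row 3: 2/(1/2) = 4. Minimum is 4 at row 3 (c leaves); pivot element 1/2.
Pivot on row 3; the z-row RHS becomes 14 − (-11/2)·4 = 36.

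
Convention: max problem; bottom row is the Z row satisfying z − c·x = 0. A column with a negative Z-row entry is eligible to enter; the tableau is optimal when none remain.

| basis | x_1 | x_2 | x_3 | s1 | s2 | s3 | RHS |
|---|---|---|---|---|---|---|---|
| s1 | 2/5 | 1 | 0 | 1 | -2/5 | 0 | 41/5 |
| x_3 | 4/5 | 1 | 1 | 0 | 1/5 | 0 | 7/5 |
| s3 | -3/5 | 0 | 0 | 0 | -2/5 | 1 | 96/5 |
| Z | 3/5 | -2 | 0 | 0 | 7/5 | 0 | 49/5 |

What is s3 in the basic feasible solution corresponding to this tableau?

s3 is basic (row 3); its value is the RHS of that row, 96/5.

96/5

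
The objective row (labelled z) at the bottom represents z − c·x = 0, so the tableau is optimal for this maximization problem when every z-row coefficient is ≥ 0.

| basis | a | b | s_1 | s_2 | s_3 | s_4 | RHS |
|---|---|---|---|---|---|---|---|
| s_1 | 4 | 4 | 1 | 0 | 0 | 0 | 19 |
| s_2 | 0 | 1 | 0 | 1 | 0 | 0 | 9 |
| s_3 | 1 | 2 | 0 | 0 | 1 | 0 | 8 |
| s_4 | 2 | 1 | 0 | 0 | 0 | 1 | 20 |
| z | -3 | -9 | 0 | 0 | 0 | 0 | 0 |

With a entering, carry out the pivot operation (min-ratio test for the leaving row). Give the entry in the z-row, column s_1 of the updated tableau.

3/4

Ratio test on column a — row 1: 19/4 = 19/4; row 2: entry 0 ≤ 0; row 3: 8/1 = 8; row 4: 20/2 = 10. Minimum is 19/4 at row 1 (s_1 leaves); pivot element 4.
Divide row 1 by 4; eliminate column a from the other rows.
z-row update in column s_1: 0 − (-3)·(1/4) = 3/4.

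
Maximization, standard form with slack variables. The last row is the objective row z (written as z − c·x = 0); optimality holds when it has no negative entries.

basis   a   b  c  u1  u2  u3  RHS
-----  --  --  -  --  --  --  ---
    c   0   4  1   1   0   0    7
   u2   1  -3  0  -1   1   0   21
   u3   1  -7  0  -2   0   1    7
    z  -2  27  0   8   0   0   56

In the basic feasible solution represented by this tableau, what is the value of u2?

u2 is basic (row 2); its value is the RHS of that row, 21.

21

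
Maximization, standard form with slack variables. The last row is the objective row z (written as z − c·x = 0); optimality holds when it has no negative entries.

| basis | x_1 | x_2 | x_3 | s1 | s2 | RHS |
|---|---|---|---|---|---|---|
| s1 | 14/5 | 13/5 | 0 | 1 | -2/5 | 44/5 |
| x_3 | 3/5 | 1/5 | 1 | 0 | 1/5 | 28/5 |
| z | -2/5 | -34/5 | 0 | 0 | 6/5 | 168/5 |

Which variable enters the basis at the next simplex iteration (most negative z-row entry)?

Negative z-row entries: x_1: -2/5, x_2: -34/5.
The most negative is -34/5 in column x_2, so x_2 enters.

x_2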